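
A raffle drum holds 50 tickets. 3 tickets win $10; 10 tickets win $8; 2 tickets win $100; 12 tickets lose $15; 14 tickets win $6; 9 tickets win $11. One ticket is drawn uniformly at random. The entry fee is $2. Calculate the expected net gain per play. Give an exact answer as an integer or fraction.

E[payout] = (3/50)·10 + (10/50)·8 + (2/50)·100 + (12/50)·(-15) + (14/50)·6 + (9/50)·11 = 313/50
Expected profit = 313/50 − 2 = 213/50

213/50 dollars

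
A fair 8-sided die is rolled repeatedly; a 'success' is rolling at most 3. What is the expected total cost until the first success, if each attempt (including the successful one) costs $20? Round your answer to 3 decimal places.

E[#attempts] = 1/p = 8/3; E[cost] = 20·8/3 = 160/3.
≈ 53.333

$53.333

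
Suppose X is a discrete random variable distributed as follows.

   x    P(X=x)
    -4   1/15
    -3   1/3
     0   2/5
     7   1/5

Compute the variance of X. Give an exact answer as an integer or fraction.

E[X] = (1/15)·(-4) + (1/3)·(-3) + (2/5)·0 + (1/5)·7 = 2/15
E[X²] = (1/15)·16 + (1/3)·9 + (2/5)·0 + (1/5)·49 = 208/15
Var(X) = 208/15 − (2/15)² = 3116/225

3116/225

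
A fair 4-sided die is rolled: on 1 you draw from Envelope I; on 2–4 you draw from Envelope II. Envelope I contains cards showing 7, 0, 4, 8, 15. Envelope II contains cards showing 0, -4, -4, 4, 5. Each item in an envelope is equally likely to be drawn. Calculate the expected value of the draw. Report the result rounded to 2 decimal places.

1.85

E[X | Envelope I] = (7 + 0 + 4 + 8 + 15)/5 = 34/5
E[X | Envelope II] = (0 − 4 − 4 + 4 + 5)/5 = 1/5
E[X] = (1/4)·34/5 + (3/4)·1/5 = 37/20 ≈ 1.85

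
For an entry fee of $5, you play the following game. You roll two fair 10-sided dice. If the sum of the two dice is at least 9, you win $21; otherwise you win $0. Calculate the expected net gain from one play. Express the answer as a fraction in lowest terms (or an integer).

253/25 dollars

E[payout] = (7/25)·0 + (18/25)·21 = 378/25
Expected profit = 378/25 − 5 = 253/25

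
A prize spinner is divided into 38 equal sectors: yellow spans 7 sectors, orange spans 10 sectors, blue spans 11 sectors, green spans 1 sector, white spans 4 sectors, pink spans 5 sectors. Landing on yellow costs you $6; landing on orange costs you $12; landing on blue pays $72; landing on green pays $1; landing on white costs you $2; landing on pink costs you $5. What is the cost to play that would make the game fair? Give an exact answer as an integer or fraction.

299/19 dollars

E[payout] = (7/38)·(-6) + (10/38)·(-12) + (11/38)·72 + (1/38)·1 + (4/38)·(-2) + (5/38)·(-5) = 299/19
Fair fee = E[payout] = 299/19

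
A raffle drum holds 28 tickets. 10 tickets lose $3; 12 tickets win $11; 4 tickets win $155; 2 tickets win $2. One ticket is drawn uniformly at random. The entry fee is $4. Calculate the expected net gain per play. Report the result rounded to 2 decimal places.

E[payout] = (10/28)·(-3) + (12/28)·11 + (4/28)·155 + (2/28)·2 = 363/14
Expected profit = 363/14 − 4 = 307/14 ≈ $21.93

$21.93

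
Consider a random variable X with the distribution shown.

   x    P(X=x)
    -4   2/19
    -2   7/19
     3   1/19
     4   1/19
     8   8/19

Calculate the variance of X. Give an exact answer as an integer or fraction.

E[X] = (2/19)·(-4) + (7/19)·(-2) + (1/19)·3 + (1/19)·4 + (8/19)·8 = 49/19
E[X²] = (2/19)·16 + (7/19)·4 + (1/19)·9 + (1/19)·16 + (8/19)·64 = 597/19
Var(X) = 597/19 − (49/19)² = 8942/361

8942/361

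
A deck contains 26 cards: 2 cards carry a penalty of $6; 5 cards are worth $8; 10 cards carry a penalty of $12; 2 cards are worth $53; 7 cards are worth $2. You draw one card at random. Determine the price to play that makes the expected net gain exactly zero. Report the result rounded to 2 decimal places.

E[payout] = (2/26)·(-6) + (5/26)·8 + (10/26)·(-12) + (2/26)·53 + (7/26)·2 = 14/13
Fair fee = E[payout] = 14/13 ≈ $1.08

$1.08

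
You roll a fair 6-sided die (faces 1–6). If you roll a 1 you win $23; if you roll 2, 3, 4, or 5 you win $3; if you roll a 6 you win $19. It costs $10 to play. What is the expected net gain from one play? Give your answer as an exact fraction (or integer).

E[payout] = (2/3)·3 + (1/6)·19 + (1/6)·23 = 9
Expected profit = 9 − 10 = -1

-$1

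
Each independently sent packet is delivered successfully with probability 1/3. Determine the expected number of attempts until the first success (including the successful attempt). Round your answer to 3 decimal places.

3.000

For a geometric distribution, E[trials] = 1/p = 1/(1/3) = 3.
≈ 3.000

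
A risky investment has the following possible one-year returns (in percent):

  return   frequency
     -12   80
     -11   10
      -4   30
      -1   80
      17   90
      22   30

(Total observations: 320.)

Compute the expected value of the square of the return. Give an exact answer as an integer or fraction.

2691/16

Total = 320, so P(return=-12) = 80/320, etc.
E[X²] = (1/4)·144 + (1/32)·121 + (3/32)·16 + (1/4)·1 + (9/32)·289 + (3/32)·484
     = 2691/16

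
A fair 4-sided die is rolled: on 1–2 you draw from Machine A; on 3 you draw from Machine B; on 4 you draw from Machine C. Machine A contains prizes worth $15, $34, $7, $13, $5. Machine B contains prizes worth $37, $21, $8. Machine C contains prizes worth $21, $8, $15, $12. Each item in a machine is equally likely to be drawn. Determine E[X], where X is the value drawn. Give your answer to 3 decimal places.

E[X | Machine A] = (15 + 34 + 7 + 13 + 5)/5 = 74/5
E[X | Machine B] = (37 + 21 + 8)/3 = 22
E[X | Machine C] = (21 + 8 + 15 + 12)/4 = 14
E[X] = (1/2)·74/5 + (1/4)·22 + (1/4)·14 = 82/5 ≈ 16.400

$16.400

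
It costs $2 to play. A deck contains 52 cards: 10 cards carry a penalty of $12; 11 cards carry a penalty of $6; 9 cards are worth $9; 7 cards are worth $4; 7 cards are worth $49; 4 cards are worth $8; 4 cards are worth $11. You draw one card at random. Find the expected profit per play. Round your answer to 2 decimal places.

E[payout] = (10/52)·(-12) + (11/52)·(-6) + (9/52)·9 + (7/52)·4 + (7/52)·49 + (4/52)·8 + (4/52)·11 = 171/26
Expected profit = 171/26 − 2 = 119/26 ≈ $4.58

$4.58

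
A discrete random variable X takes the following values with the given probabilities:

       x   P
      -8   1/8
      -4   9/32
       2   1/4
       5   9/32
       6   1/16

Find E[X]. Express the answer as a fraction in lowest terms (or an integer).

E[X] = (1/8)·(-8) + (9/32)·(-4) + (1/4)·2 + (9/32)·5 + (1/16)·6
     = 5/32

5/32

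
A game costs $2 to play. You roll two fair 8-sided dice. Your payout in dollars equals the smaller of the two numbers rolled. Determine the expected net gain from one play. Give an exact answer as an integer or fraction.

19/16 dollars

Distribution of the smaller of the two numbers rolled: 1 w.p. 15/64, 2 w.p. 13/64, 3 w.p. 11/64, 4 w.p. 9/64, 5 w.p. 7/64, 6 w.p. 5/64, …
E[payout] = (15/64)·1 + (13/64)·2 + (11/64)·3 + (9/64)·4 + (7/64)·5 + (5/64)·6 + (3/64)·7 + (1/64)·8 = 51/16
Expected profit = 51/16 − 2 = 19/16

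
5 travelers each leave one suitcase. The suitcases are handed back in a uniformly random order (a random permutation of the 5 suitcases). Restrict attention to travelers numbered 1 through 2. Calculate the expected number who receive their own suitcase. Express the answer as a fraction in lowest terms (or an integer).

2/5

Let Xᵢ = 1 if person i gets their own suitcase. For each i, P(Xᵢ=1) = 1/5.
By linearity of expectation, E[X₁+…+X_2] = 2·(1/5) = 2/5.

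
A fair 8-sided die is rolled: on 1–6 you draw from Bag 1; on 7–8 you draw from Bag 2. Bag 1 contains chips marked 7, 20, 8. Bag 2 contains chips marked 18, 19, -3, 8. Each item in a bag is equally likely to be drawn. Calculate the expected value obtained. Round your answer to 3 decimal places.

E[X | Bag 1] = (7 + 20 + 8)/3 = 35/3
E[X | Bag 2] = (18 + 19 − 3 + 8)/4 = 21/2
E[X] = (3/4)·35/3 + (1/4)·21/2 = 91/8 ≈ 11.375

11.375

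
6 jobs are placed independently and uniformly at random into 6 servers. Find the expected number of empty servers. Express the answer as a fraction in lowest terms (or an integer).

Let Xⱼ=1 if server j is empty. P(Xⱼ=1) = ((6-1)/6)^6 = 15625/46656.
By linearity, E[#empty] = 6·15625/46656 = 15625/7776.

15625/7776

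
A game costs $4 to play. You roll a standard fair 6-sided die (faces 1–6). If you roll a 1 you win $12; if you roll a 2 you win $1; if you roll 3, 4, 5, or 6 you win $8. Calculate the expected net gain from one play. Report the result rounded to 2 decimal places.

$3.50

E[payout] = (1/6)·1 + (2/3)·8 + (1/6)·12 = 15/2
Expected profit = 15/2 − 4 = 7/2 ≈ $3.50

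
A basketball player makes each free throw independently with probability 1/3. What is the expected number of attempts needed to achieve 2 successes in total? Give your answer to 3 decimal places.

By linearity (sum of 2 independent geometric waits), E[trials] = 2/p = 2/(1/3) = 6.
≈ 6.000

6.000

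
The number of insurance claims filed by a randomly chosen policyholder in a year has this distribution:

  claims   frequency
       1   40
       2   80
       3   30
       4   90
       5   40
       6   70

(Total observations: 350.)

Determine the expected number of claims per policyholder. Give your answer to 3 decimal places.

3.629

Total = 350, so P(claims=1) = 40/350, etc.
E[X] = (4/35)·1 + (8/35)·2 + (3/35)·3 + (9/35)·4 + (4/35)·5 + (1/5)·6
     = 127/35 ≈ 3.629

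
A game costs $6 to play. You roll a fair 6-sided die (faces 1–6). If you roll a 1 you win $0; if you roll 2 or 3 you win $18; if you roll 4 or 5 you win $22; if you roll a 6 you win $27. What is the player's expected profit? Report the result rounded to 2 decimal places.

$11.83

E[payout] = (1/6)·0 + (1/3)·18 + (1/3)·22 + (1/6)·27 = 107/6
Expected profit = 107/6 − 6 = 71/6 ≈ $11.83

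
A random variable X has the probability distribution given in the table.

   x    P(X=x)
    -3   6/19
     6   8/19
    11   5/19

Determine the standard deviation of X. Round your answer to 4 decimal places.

E[X] = 85/19, E[X²] = 947/19
Var(X) = E[X²] − (E[X])² = 947/19 − 7225/361 = 10768/361
SD(X) = √(10768/361) ≈ 5.4615

5.4615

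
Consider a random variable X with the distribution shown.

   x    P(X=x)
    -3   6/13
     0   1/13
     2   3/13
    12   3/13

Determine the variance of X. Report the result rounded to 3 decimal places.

E[X] = (6/13)·(-3) + (1/13)·0 + (3/13)·2 + (3/13)·12 = 24/13
E[X²] = (6/13)·9 + (1/13)·0 + (3/13)·4 + (3/13)·144 = 498/13
Var(X) = 498/13 − (24/13)² = 5898/169 ≈ 34.899

34.899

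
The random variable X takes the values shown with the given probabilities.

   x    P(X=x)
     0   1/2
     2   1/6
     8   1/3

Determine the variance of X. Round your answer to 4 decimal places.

E[X] = (1/2)·0 + (1/6)·2 + (1/3)·8 = 3
E[X²] = (1/2)·0 + (1/6)·4 + (1/3)·64 = 22
Var(X) = 22 − (3)² = 13 ≈ 13.0000

13.0000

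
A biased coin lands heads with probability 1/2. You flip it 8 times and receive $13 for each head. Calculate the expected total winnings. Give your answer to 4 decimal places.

E[#heads] = 8·1/2 = 4 (linearity over flips).
E[winnings] = 13·4 = 52.
≈ 52.0000

$52.0000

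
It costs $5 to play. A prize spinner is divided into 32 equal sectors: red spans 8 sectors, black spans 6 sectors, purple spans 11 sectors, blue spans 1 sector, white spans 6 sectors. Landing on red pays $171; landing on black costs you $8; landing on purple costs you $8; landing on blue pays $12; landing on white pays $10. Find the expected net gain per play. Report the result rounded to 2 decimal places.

$35.75

E[payout] = (8/32)·171 + (6/32)·(-8) + (11/32)·(-8) + (1/32)·12 + (6/32)·10 = 163/4
Expected profit = 163/4 − 5 = 143/4 ≈ $35.75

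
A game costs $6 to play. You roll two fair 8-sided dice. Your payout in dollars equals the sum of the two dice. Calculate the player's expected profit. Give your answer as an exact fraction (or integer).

$3

Distribution of the sum of the two dice: 2 w.p. 1/64, 3 w.p. 1/32, 4 w.p. 3/64, 5 w.p. 1/16, 6 w.p. 5/64, 7 w.p. 3/32, …
E[payout] = (1/64)·2 + (1/32)·3 + (3/64)·4 + (1/16)·5 + (5/64)·6 + (3/32)·7 + (7/64)·8 + (1/8)·9 + (7/64)·10 + (3/32)·11 + (5/64)·12 + (1/16)·13 + (3/64)·14 + (1/32)·15 + (1/64)·16 = 9
Expected profit = 9 − 6 = 3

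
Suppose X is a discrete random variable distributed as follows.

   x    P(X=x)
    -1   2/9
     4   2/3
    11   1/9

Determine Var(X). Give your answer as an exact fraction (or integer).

98/9

E[X] = (2/9)·(-1) + (2/3)·4 + (1/9)·11 = 11/3
E[X²] = (2/9)·1 + (2/3)·16 + (1/9)·121 = 73/3
Var(X) = 73/3 − (11/3)² = 98/9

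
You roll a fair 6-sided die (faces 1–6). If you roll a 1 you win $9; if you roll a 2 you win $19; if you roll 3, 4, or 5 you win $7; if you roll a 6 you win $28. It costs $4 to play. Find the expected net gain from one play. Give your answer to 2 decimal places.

$8.83

E[payout] = (1/2)·7 + (1/6)·9 + (1/6)·19 + (1/6)·28 = 77/6
Expected profit = 77/6 − 4 = 53/6 ≈ $8.83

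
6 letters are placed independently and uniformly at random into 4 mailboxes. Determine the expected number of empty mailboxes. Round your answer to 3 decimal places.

Let Xⱼ=1 if mailbox j is empty. P(Xⱼ=1) = ((4-1)/4)^6 = 729/4096.
By linearity, E[#empty] = 4·729/4096 = 729/1024.
≈ 0.712

0.712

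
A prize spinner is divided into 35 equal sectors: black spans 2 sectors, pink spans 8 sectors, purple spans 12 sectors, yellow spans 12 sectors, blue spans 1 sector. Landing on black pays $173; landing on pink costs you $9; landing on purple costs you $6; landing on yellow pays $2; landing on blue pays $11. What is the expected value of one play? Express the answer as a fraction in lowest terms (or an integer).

E[payout] = (2/35)·173 + (8/35)·(-9) + (12/35)·(-6) + (12/35)·2 + (1/35)·11 = 237/35

237/35 dollars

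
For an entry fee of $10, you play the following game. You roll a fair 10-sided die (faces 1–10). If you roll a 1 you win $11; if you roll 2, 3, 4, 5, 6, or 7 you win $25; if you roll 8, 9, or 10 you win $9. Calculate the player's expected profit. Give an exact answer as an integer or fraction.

44/5 dollars

E[payout] = (3/10)·9 + (1/10)·11 + (3/5)·25 = 94/5
Expected profit = 94/5 − 10 = 44/5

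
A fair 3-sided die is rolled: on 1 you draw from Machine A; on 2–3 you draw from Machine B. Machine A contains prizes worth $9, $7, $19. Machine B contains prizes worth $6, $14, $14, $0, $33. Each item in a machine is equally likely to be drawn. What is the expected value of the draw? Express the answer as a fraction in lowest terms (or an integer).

E[X | Machine A] = (9 + 7 + 19)/3 = 35/3
E[X | Machine B] = (6 + 14 + 14 + 0 + 33)/5 = 67/5
E[X] = (1/3)·35/3 + (2/3)·67/5 = 577/45

577/45 dollars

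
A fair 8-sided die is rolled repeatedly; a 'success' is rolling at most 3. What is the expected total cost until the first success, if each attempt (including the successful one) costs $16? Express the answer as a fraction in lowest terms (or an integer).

E[#attempts] = 1/p = 8/3; E[cost] = 16·8/3 = 128/3.

128/3 dollars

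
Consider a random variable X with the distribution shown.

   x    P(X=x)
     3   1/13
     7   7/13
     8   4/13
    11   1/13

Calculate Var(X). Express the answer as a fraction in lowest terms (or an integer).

E[X] = (1/13)·3 + (7/13)·7 + (4/13)·8 + (1/13)·11 = 95/13
E[X²] = (1/13)·9 + (7/13)·49 + (4/13)·64 + (1/13)·121 = 729/13
Var(X) = 729/13 − (95/13)² = 452/169

452/169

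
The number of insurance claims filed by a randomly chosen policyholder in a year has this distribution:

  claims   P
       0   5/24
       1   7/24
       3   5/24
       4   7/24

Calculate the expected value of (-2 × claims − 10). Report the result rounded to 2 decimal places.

E[-2x-10] = (5/24)·(-10) + (7/24)·(-12) + (5/24)·(-16) + (7/24)·(-18)
     = -85/6 ≈ -14.17

-14.17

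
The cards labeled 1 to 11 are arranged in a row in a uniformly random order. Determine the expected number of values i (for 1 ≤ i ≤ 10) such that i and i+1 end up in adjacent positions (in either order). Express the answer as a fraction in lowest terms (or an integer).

For each i ∈ {1,…,10}, let Xᵢ = 1 if i and i+1 are adjacent. P(Xᵢ=1) = 2·(11−1)!/11! = 2/11.
By linearity, E[ΣXᵢ] = (10)·(2/11) = 20/11.

20/11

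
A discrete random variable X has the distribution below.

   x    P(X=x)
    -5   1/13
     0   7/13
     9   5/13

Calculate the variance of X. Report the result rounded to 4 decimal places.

23.6095

E[X] = (1/13)·(-5) + (7/13)·0 + (5/13)·9 = 40/13
E[X²] = (1/13)·25 + (7/13)·0 + (5/13)·81 = 430/13
Var(X) = 430/13 − (40/13)² = 3990/169 ≈ 23.6095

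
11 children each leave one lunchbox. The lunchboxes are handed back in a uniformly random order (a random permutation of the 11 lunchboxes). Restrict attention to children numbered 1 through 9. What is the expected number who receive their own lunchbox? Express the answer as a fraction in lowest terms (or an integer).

9/11

Let Xᵢ = 1 if person i gets their own lunchbox. For each i, P(Xᵢ=1) = 1/11.
By linearity of expectation, E[X₁+…+X_9] = 9·(1/11) = 9/11.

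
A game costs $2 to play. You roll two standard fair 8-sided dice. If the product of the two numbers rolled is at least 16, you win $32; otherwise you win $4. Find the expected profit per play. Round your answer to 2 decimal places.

$16.44

E[payout] = (31/64)·4 + (33/64)·32 = 295/16
Expected profit = 295/16 − 2 = 263/16 ≈ $16.44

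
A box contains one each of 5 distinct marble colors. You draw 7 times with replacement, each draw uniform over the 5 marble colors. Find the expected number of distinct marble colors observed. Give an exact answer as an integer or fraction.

61741/15625

Let Xⱼ=1 if type j appears at least once. P(Xⱼ=1) = 1 − ((5−1)/5)^7 = 61741/78125.
E[#distinct] = 5·61741/78125 = 61741/15625.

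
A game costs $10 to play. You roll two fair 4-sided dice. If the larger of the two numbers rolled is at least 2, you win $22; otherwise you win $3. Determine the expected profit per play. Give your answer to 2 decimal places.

E[payout] = (1/16)·3 + (15/16)·22 = 333/16
Expected profit = 333/16 − 10 = 173/16 ≈ $10.81

$10.81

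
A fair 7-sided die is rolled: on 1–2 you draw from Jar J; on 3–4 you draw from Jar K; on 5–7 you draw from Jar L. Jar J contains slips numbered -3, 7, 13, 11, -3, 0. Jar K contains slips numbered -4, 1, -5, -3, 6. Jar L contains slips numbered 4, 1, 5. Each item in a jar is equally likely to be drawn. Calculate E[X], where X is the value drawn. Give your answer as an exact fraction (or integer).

E[X | Jar J] = (-3 + 7 + 13 + 11 − 3 + 0)/6 = 25/6
E[X | Jar K] = (-4 + 1 − 5 − 3 + 6)/5 = -1
E[X | Jar L] = (4 + 1 + 5)/3 = 10/3
E[X] = (2/7)·25/6 + (2/7)·(-1) + (3/7)·10/3 = 7/3

7/3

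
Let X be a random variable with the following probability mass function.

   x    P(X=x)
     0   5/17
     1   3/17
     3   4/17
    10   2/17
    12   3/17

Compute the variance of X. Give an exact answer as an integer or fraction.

6366/289

E[X] = (5/17)·0 + (3/17)·1 + (4/17)·3 + (2/17)·10 + (3/17)·12 = 71/17
E[X²] = (5/17)·0 + (3/17)·1 + (4/17)·9 + (2/17)·100 + (3/17)·144 = 671/17
Var(X) = 671/17 − (71/17)² = 6366/289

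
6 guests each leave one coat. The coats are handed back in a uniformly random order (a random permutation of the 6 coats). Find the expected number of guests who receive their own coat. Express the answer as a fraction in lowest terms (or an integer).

Let Xᵢ = 1 if person i gets their own coat. For each i, P(Xᵢ=1) = 1/6.
By linearity of expectation, E[X₁+…+X_6] = 6·(1/6) = 1.

1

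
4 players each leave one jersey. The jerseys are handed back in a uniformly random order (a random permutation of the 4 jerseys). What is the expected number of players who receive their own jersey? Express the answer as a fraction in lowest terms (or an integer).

1

Let Xᵢ = 1 if person i gets their own jersey. For each i, P(Xᵢ=1) = 1/4.
By linearity of expectation, E[X₁+…+X_4] = 4·(1/4) = 1.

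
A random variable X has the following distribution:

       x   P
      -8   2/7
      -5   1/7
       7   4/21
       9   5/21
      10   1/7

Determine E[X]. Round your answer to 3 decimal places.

E[X] = (2/7)·(-8) + (1/7)·(-5) + (4/21)·7 + (5/21)·9 + (1/7)·10
     = 40/21 ≈ 1.905

1.905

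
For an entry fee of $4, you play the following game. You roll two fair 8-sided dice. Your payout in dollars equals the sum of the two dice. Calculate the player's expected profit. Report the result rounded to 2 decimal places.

$5.00

Distribution of the sum of the two dice: 2 w.p. 1/64, 3 w.p. 1/32, 4 w.p. 3/64, 5 w.p. 1/16, 6 w.p. 5/64, 7 w.p. 3/32, …
E[payout] = (1/64)·2 + (1/32)·3 + (3/64)·4 + (1/16)·5 + (5/64)·6 + (3/32)·7 + (7/64)·8 + (1/8)·9 + (7/64)·10 + (3/32)·11 + (5/64)·12 + (1/16)·13 + (3/64)·14 + (1/32)·15 + (1/64)·16 = 9
Expected profit = 9 − 4 = 5 ≈ $5.00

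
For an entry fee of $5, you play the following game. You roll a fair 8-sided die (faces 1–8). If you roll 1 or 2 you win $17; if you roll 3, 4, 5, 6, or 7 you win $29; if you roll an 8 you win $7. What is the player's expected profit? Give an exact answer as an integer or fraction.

E[payout] = (1/8)·7 + (1/4)·17 + (5/8)·29 = 93/4
Expected profit = 93/4 − 5 = 73/4

73/4 dollars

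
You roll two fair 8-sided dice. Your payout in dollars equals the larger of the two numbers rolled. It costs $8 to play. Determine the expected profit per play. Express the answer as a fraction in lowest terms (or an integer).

Distribution of the larger of the two numbers rolled: 1 w.p. 1/64, 2 w.p. 3/64, 3 w.p. 5/64, 4 w.p. 7/64, 5 w.p. 9/64, 6 w.p. 11/64, …
E[payout] = (1/64)·1 + (3/64)·2 + (5/64)·3 + (7/64)·4 + (9/64)·5 + (11/64)·6 + (13/64)·7 + (15/64)·8 = 93/16
Expected profit = 93/16 − 8 = -35/16

-35/16 dollars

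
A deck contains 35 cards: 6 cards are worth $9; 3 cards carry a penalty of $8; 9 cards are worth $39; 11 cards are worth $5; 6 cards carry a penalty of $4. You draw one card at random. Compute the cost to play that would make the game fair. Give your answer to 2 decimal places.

E[payout] = (6/35)·9 + (3/35)·(-8) + (9/35)·39 + (11/35)·5 + (6/35)·(-4) = 412/35
Fair fee = E[payout] = 412/35 ≈ $11.77

$11.77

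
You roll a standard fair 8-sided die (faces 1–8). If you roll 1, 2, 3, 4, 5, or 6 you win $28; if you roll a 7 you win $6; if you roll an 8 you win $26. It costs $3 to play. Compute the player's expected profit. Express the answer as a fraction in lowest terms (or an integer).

$22

E[payout] = (1/8)·6 + (1/8)·26 + (3/4)·28 = 25
Expected profit = 25 − 3 = 22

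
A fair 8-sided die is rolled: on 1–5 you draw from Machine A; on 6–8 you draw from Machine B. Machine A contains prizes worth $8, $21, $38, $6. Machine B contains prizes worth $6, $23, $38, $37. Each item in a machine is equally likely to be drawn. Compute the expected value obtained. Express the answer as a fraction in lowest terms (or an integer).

677/32 dollars

E[X | Machine A] = (8 + 21 + 38 + 6)/4 = 73/4
E[X | Machine B] = (6 + 23 + 38 + 37)/4 = 26
E[X] = (5/8)·73/4 + (3/8)·26 = 677/32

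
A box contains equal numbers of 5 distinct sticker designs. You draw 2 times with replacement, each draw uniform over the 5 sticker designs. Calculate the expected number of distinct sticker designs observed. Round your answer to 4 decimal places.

1.8000

Let Xⱼ=1 if type j appears at least once. P(Xⱼ=1) = 1 − ((5−1)/5)^2 = 9/25.
E[#distinct] = 5·9/25 = 9/5.
≈ 1.8000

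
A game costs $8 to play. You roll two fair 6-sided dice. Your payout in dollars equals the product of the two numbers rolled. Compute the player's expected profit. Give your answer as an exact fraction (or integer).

17/4 dollars

Distribution of the product of the two numbers rolled: 1 w.p. 1/36, 2 w.p. 1/18, 3 w.p. 1/18, 4 w.p. 1/12, 5 w.p. 1/18, 6 w.p. 1/9, …
E[payout] = (1/36)·1 + (1/18)·2 + (1/18)·3 + (1/12)·4 + (1/18)·5 + (1/9)·6 + (1/18)·8 + (1/36)·9 + (1/18)·10 + (1/9)·12 + (1/18)·15 + (1/36)·16 + (1/18)·18 + (1/18)·20 + (1/18)·24 + (1/36)·25 + (1/18)·30 + (1/36)·36 = 49/4
Expected profit = 49/4 − 8 = 17/4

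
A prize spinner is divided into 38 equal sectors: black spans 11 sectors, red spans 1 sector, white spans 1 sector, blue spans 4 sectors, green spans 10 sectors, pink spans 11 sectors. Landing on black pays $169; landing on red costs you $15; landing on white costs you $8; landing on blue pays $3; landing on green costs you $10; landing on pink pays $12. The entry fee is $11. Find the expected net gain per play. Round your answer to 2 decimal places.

E[payout] = (11/38)·169 + (1/38)·(-15) + (1/38)·(-8) + (4/38)·3 + (10/38)·(-10) + (11/38)·12 = 940/19
Expected profit = 940/19 − 11 = 731/19 ≈ $38.47

$38.47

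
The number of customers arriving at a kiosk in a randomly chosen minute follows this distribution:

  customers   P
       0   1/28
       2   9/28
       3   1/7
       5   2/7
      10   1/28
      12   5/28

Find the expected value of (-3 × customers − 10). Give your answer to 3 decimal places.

-25.000

E[-3x-10] = (1/28)·(-10) + (9/28)·(-16) + (1/7)·(-19) + (2/7)·(-25) + (1/28)·(-40) + (5/28)·(-46)
     = -25 ≈ -25.000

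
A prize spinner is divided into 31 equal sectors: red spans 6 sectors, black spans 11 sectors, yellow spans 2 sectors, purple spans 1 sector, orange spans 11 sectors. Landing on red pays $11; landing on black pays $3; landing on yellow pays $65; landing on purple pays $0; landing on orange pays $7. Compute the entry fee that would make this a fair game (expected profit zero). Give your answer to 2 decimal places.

$9.87

E[payout] = (6/31)·11 + (11/31)·3 + (2/31)·65 + (1/31)·0 + (11/31)·7 = 306/31
Fair fee = E[payout] = 306/31 ≈ $9.87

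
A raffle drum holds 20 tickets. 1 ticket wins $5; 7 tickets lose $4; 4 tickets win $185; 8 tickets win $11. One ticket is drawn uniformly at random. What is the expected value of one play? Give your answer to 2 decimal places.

$40.25

E[payout] = (1/20)·5 + (7/20)·(-4) + (4/20)·185 + (8/20)·11 = 161/4
≈ $40.25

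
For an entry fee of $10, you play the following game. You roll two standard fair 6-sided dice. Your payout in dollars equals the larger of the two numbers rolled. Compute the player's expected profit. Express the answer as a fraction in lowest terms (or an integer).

Distribution of the larger of the two numbers rolled: 1 w.p. 1/36, 2 w.p. 1/12, 3 w.p. 5/36, 4 w.p. 7/36, 5 w.p. 1/4, 6 w.p. 11/36
E[payout] = (1/36)·1 + (1/12)·2 + (5/36)·3 + (7/36)·4 + (1/4)·5 + (11/36)·6 = 161/36
Expected profit = 161/36 − 10 = -199/36

-199/36 dollars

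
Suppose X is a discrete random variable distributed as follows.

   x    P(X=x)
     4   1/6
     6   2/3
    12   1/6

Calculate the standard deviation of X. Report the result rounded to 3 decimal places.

E[X] = 20/3, E[X²] = 152/3
Var(X) = E[X²] − (E[X])² = 152/3 − 400/9 = 56/9
SD(X) = √(56/9) ≈ 2.494

2.494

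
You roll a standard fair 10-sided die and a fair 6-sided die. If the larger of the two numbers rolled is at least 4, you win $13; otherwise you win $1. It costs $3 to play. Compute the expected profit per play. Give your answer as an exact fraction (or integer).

41/5 dollars

E[payout] = (3/20)·1 + (17/20)·13 = 56/5
Expected profit = 56/5 − 3 = 41/5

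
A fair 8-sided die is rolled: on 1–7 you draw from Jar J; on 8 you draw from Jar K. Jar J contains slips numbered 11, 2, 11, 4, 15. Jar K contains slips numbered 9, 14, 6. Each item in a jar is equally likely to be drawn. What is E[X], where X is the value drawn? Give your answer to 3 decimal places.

8.733

E[X | Jar J] = (11 + 2 + 11 + 4 + 15)/5 = 43/5
E[X | Jar K] = (9 + 14 + 6)/3 = 29/3
E[X] = (7/8)·43/5 + (1/8)·29/3 = 131/15 ≈ 8.733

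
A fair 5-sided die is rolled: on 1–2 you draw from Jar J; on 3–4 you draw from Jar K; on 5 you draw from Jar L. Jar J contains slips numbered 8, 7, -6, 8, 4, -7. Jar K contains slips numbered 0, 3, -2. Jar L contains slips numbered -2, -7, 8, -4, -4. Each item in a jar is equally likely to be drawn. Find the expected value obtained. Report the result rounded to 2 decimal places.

E[X | Jar J] = (8 + 7 − 6 + 8 + 4 − 7)/6 = 7/3
E[X | Jar K] = (0 + 3 − 2)/3 = 1/3
E[X | Jar L] = (-2 − 7 + 8 − 4 − 4)/5 = -9/5
E[X] = (2/5)·7/3 + (2/5)·1/3 + (1/5)·(-9/5) = 53/75 ≈ 0.71

0.71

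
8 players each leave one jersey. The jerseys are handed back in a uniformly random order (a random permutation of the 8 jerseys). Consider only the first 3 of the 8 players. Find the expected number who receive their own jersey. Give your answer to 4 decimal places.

0.3750

Let Xᵢ = 1 if person i gets their own jersey. For each i, P(Xᵢ=1) = 1/8.
By linearity of expectation, E[X₁+…+X_3] = 3·(1/8) = 3/8.
≈ 0.3750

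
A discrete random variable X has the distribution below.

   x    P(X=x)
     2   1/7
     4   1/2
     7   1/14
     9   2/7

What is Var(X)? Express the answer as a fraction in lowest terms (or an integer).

E[X] = (1/7)·2 + (1/2)·4 + (1/14)·7 + (2/7)·9 = 75/14
E[X²] = (1/7)·4 + (1/2)·16 + (1/14)·49 + (2/7)·81 = 493/14
Var(X) = 493/14 − (75/14)² = 1277/196

1277/196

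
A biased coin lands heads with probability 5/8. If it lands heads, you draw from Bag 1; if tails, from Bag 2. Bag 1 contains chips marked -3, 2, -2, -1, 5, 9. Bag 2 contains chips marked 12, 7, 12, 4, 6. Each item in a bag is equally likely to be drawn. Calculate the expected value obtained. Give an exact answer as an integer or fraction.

E[X | Bag 1] = (-3 + 2 − 2 − 1 + 5 + 9)/6 = 5/3
E[X | Bag 2] = (12 + 7 + 12 + 4 + 6)/5 = 41/5
E[X] = (5/8)·5/3 + (3/8)·41/5 = 247/60

247/60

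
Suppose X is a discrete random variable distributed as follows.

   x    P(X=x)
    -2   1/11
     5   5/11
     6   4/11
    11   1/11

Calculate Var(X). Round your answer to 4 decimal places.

E[X] = (1/11)·(-2) + (5/11)·5 + (4/11)·6 + (1/11)·11 = 58/11
E[X²] = (1/11)·4 + (5/11)·25 + (4/11)·36 + (1/11)·121 = 394/11
Var(X) = 394/11 − (58/11)² = 970/121 ≈ 8.0165

8.0165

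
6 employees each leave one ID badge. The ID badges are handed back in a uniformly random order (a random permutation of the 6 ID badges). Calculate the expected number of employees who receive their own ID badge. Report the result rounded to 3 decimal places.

1.000

Let Xᵢ = 1 if person i gets their own ID badge. For each i, P(Xᵢ=1) = 1/6.
By linearity of expectation, E[X₁+…+X_6] = 6·(1/6) = 1.
≈ 1.000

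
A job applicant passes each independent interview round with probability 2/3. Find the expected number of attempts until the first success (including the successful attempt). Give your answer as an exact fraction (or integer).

3/2

For a geometric distribution, E[trials] = 1/p = 1/(2/3) = 3/2.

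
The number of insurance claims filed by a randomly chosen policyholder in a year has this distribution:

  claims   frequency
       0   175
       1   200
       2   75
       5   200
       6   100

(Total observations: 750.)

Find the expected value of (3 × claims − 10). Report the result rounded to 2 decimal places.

Total = 750, so P(claims=0) = 175/750, etc.
E[3x-10] = (7/30)·(-10) + (4/15)·(-7) + (1/10)·(-4) + (4/15)·5 + (2/15)·8
     = -11/5 ≈ -2.20

-2.20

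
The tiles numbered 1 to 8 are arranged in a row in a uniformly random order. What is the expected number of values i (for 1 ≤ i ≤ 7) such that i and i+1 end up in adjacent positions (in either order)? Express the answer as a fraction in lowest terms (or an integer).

For each i ∈ {1,…,7}, let Xᵢ = 1 if i and i+1 are adjacent. P(Xᵢ=1) = 2·(8−1)!/8! = 2/8.
By linearity, E[ΣXᵢ] = (7)·(2/8) = 7/4.

7/4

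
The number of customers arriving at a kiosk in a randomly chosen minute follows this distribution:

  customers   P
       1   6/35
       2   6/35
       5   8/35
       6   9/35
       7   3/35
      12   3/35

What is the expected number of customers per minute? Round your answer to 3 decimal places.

4.829

E[X] = (6/35)·1 + (6/35)·2 + (8/35)·5 + (9/35)·6 + (3/35)·7 + (3/35)·12
     = 169/35 ≈ 4.829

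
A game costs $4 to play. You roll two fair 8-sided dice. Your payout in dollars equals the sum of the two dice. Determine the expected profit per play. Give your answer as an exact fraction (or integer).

Distribution of the sum of the two dice: 2 w.p. 1/64, 3 w.p. 1/32, 4 w.p. 3/64, 5 w.p. 1/16, 6 w.p. 5/64, 7 w.p. 3/32, …
E[payout] = (1/64)·2 + (1/32)·3 + (3/64)·4 + (1/16)·5 + (5/64)·6 + (3/32)·7 + (7/64)·8 + (1/8)·9 + (7/64)·10 + (3/32)·11 + (5/64)·12 + (1/16)·13 + (3/64)·14 + (1/32)·15 + (1/64)·16 = 9
Expected profit = 9 − 4 = 5

$5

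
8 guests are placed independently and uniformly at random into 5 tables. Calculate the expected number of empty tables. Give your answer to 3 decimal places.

Let Xⱼ=1 if table j is empty. P(Xⱼ=1) = ((5-1)/5)^8 = 65536/390625.
By linearity, E[#empty] = 5·65536/390625 = 65536/78125.
≈ 0.839

0.839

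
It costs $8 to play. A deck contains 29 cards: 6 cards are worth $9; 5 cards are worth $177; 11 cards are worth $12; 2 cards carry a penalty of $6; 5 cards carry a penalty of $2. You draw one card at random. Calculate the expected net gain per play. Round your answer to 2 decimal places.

E[payout] = (6/29)·9 + (5/29)·177 + (11/29)·12 + (2/29)·(-6) + (5/29)·(-2) = 1049/29
Expected profit = 1049/29 − 8 = 817/29 ≈ $28.17

$28.17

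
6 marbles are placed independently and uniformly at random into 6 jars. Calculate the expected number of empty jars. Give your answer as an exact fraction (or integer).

15625/7776

Let Xⱼ=1 if jar j is empty. P(Xⱼ=1) = ((6-1)/6)^6 = 15625/46656.
By linearity, E[#empty] = 6·15625/46656 = 15625/7776.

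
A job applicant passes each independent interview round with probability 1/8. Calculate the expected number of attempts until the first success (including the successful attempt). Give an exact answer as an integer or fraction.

8

For a geometric distribution, E[trials] = 1/p = 1/(1/8) = 8.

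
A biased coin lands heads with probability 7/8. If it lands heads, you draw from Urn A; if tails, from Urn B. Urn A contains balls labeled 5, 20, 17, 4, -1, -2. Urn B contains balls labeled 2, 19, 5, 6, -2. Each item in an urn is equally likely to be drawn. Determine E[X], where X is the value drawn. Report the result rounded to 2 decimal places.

7.02

E[X | Urn A] = (5 + 20 + 17 + 4 − 1 − 2)/6 = 43/6
E[X | Urn B] = (2 + 19 + 5 + 6 − 2)/5 = 6
E[X] = (7/8)·43/6 + (1/8)·6 = 337/48 ≈ 7.02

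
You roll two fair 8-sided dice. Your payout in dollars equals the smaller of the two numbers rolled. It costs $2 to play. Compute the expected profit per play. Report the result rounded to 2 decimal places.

Distribution of the smaller of the two numbers rolled: 1 w.p. 15/64, 2 w.p. 13/64, 3 w.p. 11/64, 4 w.p. 9/64, 5 w.p. 7/64, 6 w.p. 5/64, …
E[payout] = (15/64)·1 + (13/64)·2 + (11/64)·3 + (9/64)·4 + (7/64)·5 + (5/64)·6 + (3/64)·7 + (1/64)·8 = 51/16
Expected profit = 51/16 − 2 = 19/16 ≈ $1.19

$1.19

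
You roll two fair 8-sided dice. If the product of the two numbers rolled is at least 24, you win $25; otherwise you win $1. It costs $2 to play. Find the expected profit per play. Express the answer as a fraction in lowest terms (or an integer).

$8

E[payout] = (5/8)·1 + (3/8)·25 = 10
Expected profit = 10 − 2 = 8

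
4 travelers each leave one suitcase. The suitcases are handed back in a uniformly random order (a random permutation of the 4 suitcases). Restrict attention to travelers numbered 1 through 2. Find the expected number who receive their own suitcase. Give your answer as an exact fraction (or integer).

1/2

Let Xᵢ = 1 if person i gets their own suitcase. For each i, P(Xᵢ=1) = 1/4.
By linearity of expectation, E[X₁+…+X_2] = 2·(1/4) = 1/2.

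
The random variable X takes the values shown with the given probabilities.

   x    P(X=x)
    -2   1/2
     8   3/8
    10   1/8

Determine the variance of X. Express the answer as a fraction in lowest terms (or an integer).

447/16

E[X] = (1/2)·(-2) + (3/8)·8 + (1/8)·10 = 13/4
E[X²] = (1/2)·4 + (3/8)·64 + (1/8)·100 = 77/2
Var(X) = 77/2 − (13/4)² = 447/16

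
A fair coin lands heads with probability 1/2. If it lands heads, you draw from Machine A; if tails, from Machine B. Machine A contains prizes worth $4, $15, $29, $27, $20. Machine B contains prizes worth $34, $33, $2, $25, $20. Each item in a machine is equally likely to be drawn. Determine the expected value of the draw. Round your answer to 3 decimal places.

E[X | Machine A] = (4 + 15 + 29 + 27 + 20)/5 = 19
E[X | Machine B] = (34 + 33 + 2 + 25 + 20)/5 = 114/5
E[X] = (1/2)·19 + (1/2)·114/5 = 209/10 ≈ 20.900

$20.900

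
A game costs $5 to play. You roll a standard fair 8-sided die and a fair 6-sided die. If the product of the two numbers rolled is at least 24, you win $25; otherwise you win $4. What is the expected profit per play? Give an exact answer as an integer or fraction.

E[payout] = (35/48)·4 + (13/48)·25 = 155/16
Expected profit = 155/16 − 5 = 75/16

75/16 dollars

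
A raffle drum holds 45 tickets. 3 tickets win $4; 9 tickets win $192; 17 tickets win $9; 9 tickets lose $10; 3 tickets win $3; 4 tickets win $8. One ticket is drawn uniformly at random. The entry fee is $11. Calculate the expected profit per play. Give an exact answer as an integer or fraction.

E[payout] = (3/45)·4 + (9/45)·192 + (17/45)·9 + (9/45)·(-10) + (3/45)·3 + (4/45)·8 = 1844/45
Expected profit = 1844/45 − 11 = 1349/45

1349/45 dollars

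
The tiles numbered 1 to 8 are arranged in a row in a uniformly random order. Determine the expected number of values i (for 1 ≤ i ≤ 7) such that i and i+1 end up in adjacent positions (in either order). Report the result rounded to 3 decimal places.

For each i ∈ {1,…,7}, let Xᵢ = 1 if i and i+1 are adjacent. P(Xᵢ=1) = 2·(8−1)!/8! = 2/8.
By linearity, E[ΣXᵢ] = (7)·(2/8) = 7/4.
≈ 1.750

1.750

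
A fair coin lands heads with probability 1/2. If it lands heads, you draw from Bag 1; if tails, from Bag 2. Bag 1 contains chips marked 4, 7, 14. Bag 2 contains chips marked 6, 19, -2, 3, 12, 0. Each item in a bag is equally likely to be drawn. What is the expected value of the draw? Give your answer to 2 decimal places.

E[X | Bag 1] = (4 + 7 + 14)/3 = 25/3
E[X | Bag 2] = (6 + 19 − 2 + 3 + 12 + 0)/6 = 19/3
E[X] = (1/2)·25/3 + (1/2)·19/3 = 22/3 ≈ 7.33

7.33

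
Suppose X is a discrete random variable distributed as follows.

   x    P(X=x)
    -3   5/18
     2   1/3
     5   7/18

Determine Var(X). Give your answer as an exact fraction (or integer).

842/81

E[X] = (5/18)·(-3) + (1/3)·2 + (7/18)·5 = 16/9
E[X²] = (5/18)·9 + (1/3)·4 + (7/18)·25 = 122/9
Var(X) = 122/9 − (16/9)² = 842/81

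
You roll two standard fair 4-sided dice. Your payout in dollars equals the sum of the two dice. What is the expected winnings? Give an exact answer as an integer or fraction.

$5

Distribution of the sum of the two dice: 2 w.p. 1/16, 3 w.p. 1/8, 4 w.p. 3/16, 5 w.p. 1/4, 6 w.p. 3/16, 7 w.p. 1/8, …
E[payout] = (1/16)·2 + (1/8)·3 + (3/16)·4 + (1/4)·5 + (3/16)·6 + (1/8)·7 + (1/16)·8 = 5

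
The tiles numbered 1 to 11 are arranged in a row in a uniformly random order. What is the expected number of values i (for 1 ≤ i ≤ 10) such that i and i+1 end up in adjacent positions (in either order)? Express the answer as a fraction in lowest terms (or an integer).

20/11

For each i ∈ {1,…,10}, let Xᵢ = 1 if i and i+1 are adjacent. P(Xᵢ=1) = 2·(11−1)!/11! = 2/11.
By linearity, E[ΣXᵢ] = (10)·(2/11) = 20/11.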